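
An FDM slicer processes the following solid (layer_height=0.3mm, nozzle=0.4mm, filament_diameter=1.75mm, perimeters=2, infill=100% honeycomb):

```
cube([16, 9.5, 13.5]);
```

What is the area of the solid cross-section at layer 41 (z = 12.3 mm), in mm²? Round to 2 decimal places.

At z = 12.3 mm: the cube is present — its section is the full 16×9.5 rectangle (area 152.00 mm²). Overall, the cross-section is a single solid region. Net area = 152.00 mm².

152.00 mm²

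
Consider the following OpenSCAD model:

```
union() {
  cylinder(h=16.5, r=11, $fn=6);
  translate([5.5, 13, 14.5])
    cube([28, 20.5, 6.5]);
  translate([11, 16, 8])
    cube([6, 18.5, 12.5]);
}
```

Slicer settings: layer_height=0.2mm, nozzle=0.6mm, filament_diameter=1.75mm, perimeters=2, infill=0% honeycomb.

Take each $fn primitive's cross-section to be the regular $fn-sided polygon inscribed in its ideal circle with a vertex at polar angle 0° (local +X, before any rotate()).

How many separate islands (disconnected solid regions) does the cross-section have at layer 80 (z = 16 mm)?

At z = 16 mm: the r=11 cylinder gives a regular 6-gon of circumradius 11 (constant along its height); the 28×20.5 cube at (5.5, 13) contributes its full rectangle; the 6×18.5 cube at (11, 16) contributes its full rectangle; Merging all regions: the regions partially overlap (shared area 105.00 mm²), so overlapping operands fuse into one piece — 2 connected regions. Overall, the cross-section has 2 separate islands. Island count = 2.

2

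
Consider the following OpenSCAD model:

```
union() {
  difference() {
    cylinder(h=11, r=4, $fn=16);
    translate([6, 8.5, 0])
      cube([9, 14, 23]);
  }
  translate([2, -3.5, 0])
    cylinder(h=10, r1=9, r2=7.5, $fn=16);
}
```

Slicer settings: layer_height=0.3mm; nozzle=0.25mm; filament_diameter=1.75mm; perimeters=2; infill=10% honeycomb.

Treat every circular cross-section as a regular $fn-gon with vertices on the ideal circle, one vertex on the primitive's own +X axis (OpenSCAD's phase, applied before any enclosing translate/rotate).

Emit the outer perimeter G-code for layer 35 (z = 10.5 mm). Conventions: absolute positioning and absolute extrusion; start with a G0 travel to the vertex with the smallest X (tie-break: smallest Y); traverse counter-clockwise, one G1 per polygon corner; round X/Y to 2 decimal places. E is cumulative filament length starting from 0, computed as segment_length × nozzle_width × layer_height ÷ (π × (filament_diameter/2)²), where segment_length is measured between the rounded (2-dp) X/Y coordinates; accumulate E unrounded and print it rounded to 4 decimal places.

G0 X-4.00 Y0.00 Z10.50
G1 X-3.70 Y-1.53 E0.0486
G1 X-2.83 Y-2.83 E0.0974
G1 X-1.53 Y-3.70 E0.1462
G1 X0.00 Y-4.00 E0.1948
G1 X1.53 Y-3.70 E0.2434
G1 X2.83 Y-2.83 E0.2922
G1 X3.70 Y-1.53 E0.3410
G1 X4.00 Y0.00 E0.3896
G1 X3.70 Y1.53 E0.4382
G1 X2.83 Y2.83 E0.4870
G1 X1.53 Y3.70 E0.5357
G1 X0.00 Y4.00 E0.5843
G1 X-1.53 Y3.70 E0.6330
G1 X-2.83 Y2.83 E0.6817
G1 X-3.70 Y1.53 E0.7305
G1 X-4.00 Y0.00 E0.7791

At z = 10.5 mm: the r=4 cylinder contributes a regular 16-gon of circumradius 4; the 9×14 cube at (6, 8.5) contributes its full rectangle; After the difference (first − rest): starting from the r=4 cylinder, the 9×14 cube at (6, 8.5) misses the remaining region (no effect) — 1 connected region; the cone at (2, -3.5) does not reach this height (z outside [0, 10]); Combining (union): only that combined region is present, so the union is just that shape — 1 connected region. The outline is a single polygon with 16 vertices. Extrusion per mm of travel: 0.25 × 0.3 / (π × 0.875²) = 0.031181. Accumulating E over each segment gives final E = 0.7791.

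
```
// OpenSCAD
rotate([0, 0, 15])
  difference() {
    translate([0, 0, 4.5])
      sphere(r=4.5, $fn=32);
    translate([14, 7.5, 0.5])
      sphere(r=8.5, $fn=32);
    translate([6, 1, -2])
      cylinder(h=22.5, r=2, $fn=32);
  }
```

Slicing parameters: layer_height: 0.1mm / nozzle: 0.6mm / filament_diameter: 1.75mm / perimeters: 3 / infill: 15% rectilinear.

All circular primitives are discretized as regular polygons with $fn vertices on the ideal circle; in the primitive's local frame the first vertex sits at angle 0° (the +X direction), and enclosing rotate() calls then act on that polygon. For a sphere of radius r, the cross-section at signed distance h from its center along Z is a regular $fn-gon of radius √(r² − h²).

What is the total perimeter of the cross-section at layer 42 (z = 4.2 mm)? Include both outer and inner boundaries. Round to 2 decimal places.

28.25 mm

At z = 4.2 mm: the r=4.5 sphere contributes a regular 32-gon of circumradius √(4.5²−0.3²) = 4.490 (perimeter = 2·32·4.490·sin(180°/32) = 28.17 mm); the r=8.5 sphere at (14, 7.5) slices to a regular 32-gon of circumradius 7.652 (√(r²−h²) with h=3.7 from center) (perimeter = 2·32·7.652·sin(180°/32) = 48.00 mm); the r=2 cylinder at (6, 1) gives a regular 32-gon of circumradius 2 (constant along its height) (perimeter = 2·32·2.000·sin(180°/32) = 12.55 mm); Taking the first minus the rest: starting from the r=4.5 sphere, the r=8.5 sphere at (14, 7.5) misses the remaining region (no effect); the r=2 cylinder at (6, 1) partially overlaps it — only the 0.52 mm² overlap (of its 12.49 mm²) is removed, clipping the outline — boundary = 28.25 mm; (whole slice rotated 15° about Z — lengths, areas and connectivity unchanged). Overall, the cross-section is a single solid region. Total boundary length (outer) = 28.25 mm.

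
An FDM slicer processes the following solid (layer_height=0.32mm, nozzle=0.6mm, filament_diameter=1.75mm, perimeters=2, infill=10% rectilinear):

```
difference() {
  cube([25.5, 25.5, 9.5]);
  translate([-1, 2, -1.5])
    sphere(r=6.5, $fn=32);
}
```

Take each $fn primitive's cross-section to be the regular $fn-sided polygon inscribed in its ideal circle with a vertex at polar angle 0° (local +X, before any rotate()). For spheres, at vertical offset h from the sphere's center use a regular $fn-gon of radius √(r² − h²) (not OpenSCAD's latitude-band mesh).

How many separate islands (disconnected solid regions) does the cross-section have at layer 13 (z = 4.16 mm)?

At z = 4.16 mm: the 25.5×25.5 cube contributes its full rectangle; the r=6.5 sphere at (-1, 2) contributes a regular 32-gon of circumradius √(6.5²−5.66²) = 3.196; Subtracting the remaining from the first: starting from the 25.5×25.5 cube, the r=6.5 sphere at (-1, 2) partially overlaps it — only the 8.76 mm² overlap (of its 31.88 mm²) is removed, clipping the outline — 1 connected region. Overall, the cross-section is a single solid region. Island count = 1.

1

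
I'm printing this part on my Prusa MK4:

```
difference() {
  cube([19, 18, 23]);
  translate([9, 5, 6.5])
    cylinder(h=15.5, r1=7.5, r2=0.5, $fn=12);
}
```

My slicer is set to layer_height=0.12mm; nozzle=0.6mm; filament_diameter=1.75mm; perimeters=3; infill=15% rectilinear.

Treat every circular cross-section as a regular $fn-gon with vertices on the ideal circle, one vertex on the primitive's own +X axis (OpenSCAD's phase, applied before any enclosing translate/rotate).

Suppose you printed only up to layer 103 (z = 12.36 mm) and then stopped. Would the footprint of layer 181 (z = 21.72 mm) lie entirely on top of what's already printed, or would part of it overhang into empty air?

part overhangs

Compare the two slices. At z = 12.36: the cube (footprint 19×18) is included at this height (area 342.00 mm²); the cone at (9, 5) contributes a regular 12-gon of circumradius 4.854 (interpolated between r1=7.5 and r2=0.5 at t=0.378) (area = (12/2)·4.854²·sin(360°/12) = 70.67 mm²); Taking the first minus the rest: starting from the 19×18 cube (342.00 mm²), the cone at (9, 5) lies wholly inside it (removes its full 70.67 mm² and its 30.15 mm outline becomes a hole wall) — area = 271.33 mm². At z = 21.72: the cube is present — its section is the full 19×18 rectangle (area 342.00 mm²); the cone at (9, 5) contributes a regular 12-gon of circumradius 0.626 (interpolated between r1=7.5 and r2=0.5 at t=0.982) (area = (12/2)·0.626²·sin(360°/12) = 1.18 mm²); After the difference (first − rest): starting from the 19×18 cube (342.00 mm²), the cone at (9, 5) lies wholly inside it (removes its full 1.18 mm² and its 3.89 mm outline becomes a hole wall) — area = 340.82 mm². Checking containment: at z = 21.72 the cross-section extends beyond the z = 12.36 cross-section by about 69.49 mm².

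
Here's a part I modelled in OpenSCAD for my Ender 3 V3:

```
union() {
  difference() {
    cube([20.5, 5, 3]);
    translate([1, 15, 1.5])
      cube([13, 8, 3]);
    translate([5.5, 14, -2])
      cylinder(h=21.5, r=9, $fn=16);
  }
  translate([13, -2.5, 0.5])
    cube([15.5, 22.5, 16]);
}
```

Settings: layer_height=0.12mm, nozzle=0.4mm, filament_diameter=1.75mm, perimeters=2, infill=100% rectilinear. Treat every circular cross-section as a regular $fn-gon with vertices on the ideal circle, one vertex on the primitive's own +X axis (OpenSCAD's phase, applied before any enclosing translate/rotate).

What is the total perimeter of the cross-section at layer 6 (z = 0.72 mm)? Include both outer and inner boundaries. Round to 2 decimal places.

At z = 0.72 mm: the cube (footprint 20.5×5) is included at this height (perimeter 51.00 mm); the cube at (1, 15) is absent (z outside [1.5, 4.5]); the r=9 cylinder at (5.5, 14) contributes a regular 16-gon of circumradius 9 (perimeter = 2·16·9.000·sin(180°/16) = 56.19 mm); After the difference (first − rest): starting from the 20.5×5 cube, the r=9 cylinder at (5.5, 14) misses the remaining region (no effect) — boundary = 51.00 mm; the cube at (13, -2.5) is present — its section is the full 15.5×22.5 rectangle (perimeter 76.00 mm); Taking the union: the regions partially overlap (shared area 37.50 mm²), so the edge portions inside another operand are dropped and the merged outline is re-measured after clipping — boundary = 102.00 mm. Overall, the cross-section is a single solid region. Total boundary length (outer) = 102.00 mm.

102.00 mm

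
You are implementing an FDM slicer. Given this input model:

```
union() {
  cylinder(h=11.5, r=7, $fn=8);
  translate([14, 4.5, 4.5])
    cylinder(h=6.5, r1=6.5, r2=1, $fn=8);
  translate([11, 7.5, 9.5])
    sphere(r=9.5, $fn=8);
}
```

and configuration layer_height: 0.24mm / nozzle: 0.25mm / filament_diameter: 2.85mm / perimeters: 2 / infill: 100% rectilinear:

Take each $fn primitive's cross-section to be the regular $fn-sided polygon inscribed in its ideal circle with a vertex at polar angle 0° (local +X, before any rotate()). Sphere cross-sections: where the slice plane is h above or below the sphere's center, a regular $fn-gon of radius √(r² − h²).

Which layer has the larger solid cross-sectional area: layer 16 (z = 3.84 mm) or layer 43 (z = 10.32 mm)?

layer 43 (z = 10.32 mm)

Layer 16 (z = 3.84): the r=7 cylinder gives a regular 8-gon of circumradius 7 (constant along its height) (area = (8/2)·7.000²·sin(360°/8) = 138.59 mm²); the cone at (14, 4.5) is absent (z outside [4.5, 11]); the r=9.5 sphere at (11, 7.5) contributes a regular 8-gon of circumradius √(9.5²−5.66²) = 7.630 (area = (8/2)·7.630²·sin(360°/8) = 164.66 mm²); Combining (union): the regions partially overlap — summed areas 303.25 mm² minus the doubly-counted overlap 1.63 mm² gives 301.62 mm² — area = 301.62 mm². So its area = 301.62 mm². Layer 43 (z = 10.32): the cylinder: section is a regular 8-gon, circumradius r=7 (area = (8/2)·7.000²·sin(360°/8) = 138.59 mm²); the cone at (14, 4.5) (r1=6.5→r2=1) has section circumradius 1.575 here — a regular 8-gon (area = (8/2)·1.575²·sin(360°/8) = 7.02 mm²); the r=9.5 sphere at (11, 7.5) slices to a regular 8-gon of circumradius 9.465 (√(r²−h²) with h=0.82 from center) (area = (8/2)·9.465²·sin(360°/8) = 253.36 mm²); Combining (union): the regions partially overlap — summed areas 398.98 mm² minus the doubly-counted overlap 19.53 mm² gives 379.45 mm² — area = 379.45 mm². So its area = 379.45 mm². Layer 43 is larger (379.45 vs 301.62 mm²).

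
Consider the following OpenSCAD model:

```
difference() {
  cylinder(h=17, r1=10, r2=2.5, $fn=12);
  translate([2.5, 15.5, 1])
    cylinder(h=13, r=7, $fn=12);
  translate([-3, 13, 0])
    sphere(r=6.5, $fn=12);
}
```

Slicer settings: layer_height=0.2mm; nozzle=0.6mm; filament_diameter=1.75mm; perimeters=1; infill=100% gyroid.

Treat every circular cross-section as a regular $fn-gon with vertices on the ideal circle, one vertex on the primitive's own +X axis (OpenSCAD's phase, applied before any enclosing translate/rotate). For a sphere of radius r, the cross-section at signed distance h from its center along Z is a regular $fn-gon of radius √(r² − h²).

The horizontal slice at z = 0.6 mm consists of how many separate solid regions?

At z = 0.6 mm: the cone (r1=10→r2=2.5) has section circumradius 9.735 here — a regular 12-gon; the cylinder at (2.5, 15.5) is not intersected at this z (z outside [1, 14]); the r=6.5 sphere at (-3, 13) slices to a regular 12-gon of circumradius 6.472 (√(r²−h²) with h=0.6 from center); Taking the first minus the rest: starting from the cone, the r=6.5 sphere at (-3, 13) partially overlaps it — only the 14.14 mm² overlap (of its 125.67 mm²) is removed, clipping the outline — 1 connected region. The result has 1 disconnected region.

1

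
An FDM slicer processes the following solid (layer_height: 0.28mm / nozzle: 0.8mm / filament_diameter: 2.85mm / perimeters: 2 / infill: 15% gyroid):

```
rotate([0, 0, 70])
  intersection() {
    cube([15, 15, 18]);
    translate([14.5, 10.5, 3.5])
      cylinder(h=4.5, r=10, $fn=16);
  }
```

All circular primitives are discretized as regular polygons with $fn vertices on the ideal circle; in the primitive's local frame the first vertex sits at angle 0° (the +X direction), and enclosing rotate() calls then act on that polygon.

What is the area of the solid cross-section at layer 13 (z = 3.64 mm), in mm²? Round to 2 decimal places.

At z = 3.64 mm: the cube (footprint 15×15) is included at this height (area 225.00 mm²); the cylinder at (14.5, 10.5): section is a regular 16-gon, circumradius r=10 (area = (16/2)·10.000²·sin(360°/16) = 306.15 mm²); After intersecting: the r=10 cylinder at (14.5, 10.5) partially overlaps the 15×15 cube; clipping to the common part keeps 126.64 mm² — area = 126.64 mm²; (rotated 70° about Z; rotation is an isometry so areas/perimeters/island counts are preserved). Overall, the cross-section is a single solid region. Net area = 126.64 mm².

126.64 mm²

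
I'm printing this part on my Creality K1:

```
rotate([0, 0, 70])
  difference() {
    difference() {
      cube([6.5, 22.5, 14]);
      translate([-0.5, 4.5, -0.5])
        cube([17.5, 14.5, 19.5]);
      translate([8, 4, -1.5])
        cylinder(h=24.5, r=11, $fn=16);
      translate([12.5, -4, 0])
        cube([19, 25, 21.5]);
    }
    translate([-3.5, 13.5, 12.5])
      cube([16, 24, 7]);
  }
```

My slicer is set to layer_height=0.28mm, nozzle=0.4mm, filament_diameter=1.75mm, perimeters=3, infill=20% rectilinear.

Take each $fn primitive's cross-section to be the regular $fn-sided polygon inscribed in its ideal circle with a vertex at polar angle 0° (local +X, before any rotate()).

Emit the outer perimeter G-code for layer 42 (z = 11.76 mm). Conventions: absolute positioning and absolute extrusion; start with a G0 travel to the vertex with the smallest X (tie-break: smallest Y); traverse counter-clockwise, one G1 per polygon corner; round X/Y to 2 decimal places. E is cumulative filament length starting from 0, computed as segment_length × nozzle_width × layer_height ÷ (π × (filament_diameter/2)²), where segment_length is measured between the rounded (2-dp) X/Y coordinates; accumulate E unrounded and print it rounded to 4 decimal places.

At z = 11.76 mm: the cube (footprint 6.5×22.5) is included at this height; the cube at (-0.5, 4.5) is present — its section is the full 17.5×14.5 rectangle; the r=11 cylinder at (8, 4) gives a regular 16-gon of circumradius 11 (constant along its height); the cube at (12.5, -4) is present — its section is the full 19×25 rectangle; Taking the first minus the rest: starting from the 6.5×22.5 cube, the 17.5×14.5 cube at (-0.5, 4.5) partially overlaps it — only the 94.25 mm² overlap (of its 253.75 mm²) is removed, clipping the outline; the r=11 cylinder at (8, 4) partially overlaps it — only the 29.25 mm² overlap (of its 370.44 mm²) is removed, clipping the outline; the 19×25 cube at (12.5, -4) misses the remaining region (no effect) — 1 connected region; the cube at (-3.5, 13.5) does not reach this height (z outside [12.5, 19.5]); Subtracting the remaining from the first: none of the subtracted shapes is present at this height, so the result so far is unchanged — 1 connected region; (rotated 70° about Z; rotation is an isometry so areas/perimeters/island counts are preserved). The outline is a single polygon with 4 vertices. Extrusion per mm of travel: 0.4 × 0.28 / (π × 0.875²) = 0.046564. Accumulating E over each segment gives final E = 0.9309.

G0 X-21.14 Y7.70 Z11.76
G1 X-17.85 Y6.50 E0.1631
G1 X-15.63 Y12.61 E0.4658
G1 X-18.92 Y13.80 E0.6287
G1 X-21.14 Y7.70 E0.9309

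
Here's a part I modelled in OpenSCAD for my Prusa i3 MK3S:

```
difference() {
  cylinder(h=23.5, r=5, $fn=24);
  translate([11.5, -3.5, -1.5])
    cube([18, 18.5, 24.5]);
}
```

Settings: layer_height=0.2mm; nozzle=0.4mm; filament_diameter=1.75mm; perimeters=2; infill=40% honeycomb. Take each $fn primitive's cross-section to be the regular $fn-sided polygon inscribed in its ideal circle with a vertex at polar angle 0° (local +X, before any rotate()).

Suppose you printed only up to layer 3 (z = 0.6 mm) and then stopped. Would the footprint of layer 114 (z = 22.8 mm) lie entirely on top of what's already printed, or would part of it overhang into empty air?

entirely on top

Compare the two slices. At z = 0.6: the r=5 cylinder gives a regular 24-gon of circumradius 5 (constant along its height) (area = (24/2)·5.000²·sin(360°/24) = 77.65 mm²); the cube at (11.5, -3.5) is present — its section is the full 18×18.5 rectangle (area 333.00 mm²); Subtracting the remaining from the first: starting from the r=5 cylinder (77.65 mm²), the 18×18.5 cube at (11.5, -3.5) misses the remaining region (no effect) — area = 77.65 mm². At z = 22.8: the cylinder: section is a regular 24-gon, circumradius r=5 (area = (24/2)·5.000²·sin(360°/24) = 77.65 mm²); the 18×18.5 cube at (11.5, -3.5) contributes its full rectangle (area 333.00 mm²); After the difference (first − rest): starting from the r=5 cylinder (77.65 mm²), the 18×18.5 cube at (11.5, -3.5) misses the remaining region (no effect) — area = 77.65 mm². Checking containment: the cross-section at z = 22.8 is a subset of the cross-section at z = 0.6.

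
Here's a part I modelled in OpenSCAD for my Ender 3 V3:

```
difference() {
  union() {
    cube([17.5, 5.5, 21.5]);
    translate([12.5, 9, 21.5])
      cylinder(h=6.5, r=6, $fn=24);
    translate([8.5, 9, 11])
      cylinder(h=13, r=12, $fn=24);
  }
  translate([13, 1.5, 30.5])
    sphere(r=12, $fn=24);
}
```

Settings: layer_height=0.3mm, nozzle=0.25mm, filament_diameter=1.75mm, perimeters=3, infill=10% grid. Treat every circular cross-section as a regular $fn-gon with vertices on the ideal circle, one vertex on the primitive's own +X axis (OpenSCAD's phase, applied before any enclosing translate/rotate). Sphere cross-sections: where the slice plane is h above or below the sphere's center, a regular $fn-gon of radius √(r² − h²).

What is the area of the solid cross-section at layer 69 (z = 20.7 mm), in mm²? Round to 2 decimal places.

338.75 mm²

At z = 20.7 mm: the 17.5×5.5 cube contributes its full rectangle (area 96.25 mm²); the cylinder at (12.5, 9) does not reach this height (z outside [21.5, 28]); the cylinder at (8.5, 9): section is a regular 24-gon, circumradius r=12 (area = (24/2)·12.000²·sin(360°/24) = 447.24 mm²); Combining (union): the regions partially overlap — summed areas 543.49 mm² minus the doubly-counted overlap 95.46 mm² gives 448.03 mm² — area = 448.03 mm²; the r=12 sphere at (13, 1.5) contributes a regular 24-gon of circumradius √(12²−9.8²) = 6.925 (area = (24/2)·6.925²·sin(360°/24) = 148.96 mm²); Taking the first minus the rest: starting from the result so far (448.03 mm²), the r=12 sphere at (13, 1.5) partially overlaps it — only the 109.28 mm² overlap (of its 148.96 mm²) is removed, clipping the outline — area = 338.75 mm². Overall, the cross-section is a single solid region. Net area = 338.75 mm².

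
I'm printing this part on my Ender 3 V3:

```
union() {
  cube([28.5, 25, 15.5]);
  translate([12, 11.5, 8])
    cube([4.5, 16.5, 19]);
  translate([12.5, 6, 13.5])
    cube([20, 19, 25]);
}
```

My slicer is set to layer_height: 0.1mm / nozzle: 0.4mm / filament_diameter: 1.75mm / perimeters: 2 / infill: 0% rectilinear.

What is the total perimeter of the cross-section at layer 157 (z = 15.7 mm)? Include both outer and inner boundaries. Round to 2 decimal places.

At z = 15.7 mm: the cube is absent (z outside [0, 15.5]); the 4.5×16.5 cube at (12, 11.5) contributes its full rectangle (perimeter 42.00 mm); the cube at (12.5, 6) is present — its section is the full 20×19 rectangle (perimeter 78.00 mm); Combining (union): the regions partially overlap (shared area 54.00 mm²), so the edge portions inside another operand are dropped and the merged outline is re-measured after clipping — boundary = 85.00 mm. Overall, the cross-section is a single solid region. Total boundary length (outer) = 85.00 mm.

85.00 mm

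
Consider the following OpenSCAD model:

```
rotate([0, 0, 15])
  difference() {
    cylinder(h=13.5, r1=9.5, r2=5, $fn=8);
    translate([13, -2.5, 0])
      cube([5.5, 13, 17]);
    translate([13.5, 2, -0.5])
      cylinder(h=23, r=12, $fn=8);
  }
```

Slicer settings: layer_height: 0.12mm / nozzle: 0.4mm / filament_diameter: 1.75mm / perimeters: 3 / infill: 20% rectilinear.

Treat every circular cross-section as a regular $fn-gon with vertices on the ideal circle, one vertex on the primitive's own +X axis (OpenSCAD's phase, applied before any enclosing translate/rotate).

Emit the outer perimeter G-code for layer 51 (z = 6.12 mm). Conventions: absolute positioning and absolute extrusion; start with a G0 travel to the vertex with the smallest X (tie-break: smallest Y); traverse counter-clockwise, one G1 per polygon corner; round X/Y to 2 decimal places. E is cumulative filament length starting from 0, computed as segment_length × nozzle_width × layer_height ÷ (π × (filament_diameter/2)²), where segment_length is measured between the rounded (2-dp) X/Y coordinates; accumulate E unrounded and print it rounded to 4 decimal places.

G0 X-7.21 Y-1.93 Z6.12
G1 X-3.73 Y-6.46 E0.1140
G1 X1.93 Y-7.21 E0.2279
G1 X5.90 Y-4.16 E0.3278
G1 X0.93 Y2.32 E0.4908
G1 X1.51 Y6.75 E0.5800
G1 X-1.93 Y7.21 E0.6492
G1 X-6.46 Y3.73 E0.7632
G1 X-7.21 Y-1.93 E0.8772

At z = 6.12 mm: the cone: at t=0.453 of its height the radius interpolates to r₁+(r₂−r₁)t = 7.460, giving a regular 8-gon of that circumradius; the cube at (13, -2.5) (footprint 5.5×13) is included at this height; the r=12 cylinder at (13.5, 2) contributes a regular 8-gon of circumradius 12; Taking the first minus the rest: starting from the cone, the 5.5×13 cube at (13, -2.5) misses the remaining region (no effect); the r=12 cylinder at (13.5, 2) partially overlaps it — only the 39.31 mm² overlap (of its 407.29 mm²) is removed, clipping the outline — 1 connected region; (whole slice rotated 15° about Z — lengths, areas and connectivity unchanged). The outline is a single polygon with 8 vertices. Extrusion per mm of travel: 0.4 × 0.12 / (π × 0.875²) = 0.019956. Accumulating E over each segment gives final E = 0.8772.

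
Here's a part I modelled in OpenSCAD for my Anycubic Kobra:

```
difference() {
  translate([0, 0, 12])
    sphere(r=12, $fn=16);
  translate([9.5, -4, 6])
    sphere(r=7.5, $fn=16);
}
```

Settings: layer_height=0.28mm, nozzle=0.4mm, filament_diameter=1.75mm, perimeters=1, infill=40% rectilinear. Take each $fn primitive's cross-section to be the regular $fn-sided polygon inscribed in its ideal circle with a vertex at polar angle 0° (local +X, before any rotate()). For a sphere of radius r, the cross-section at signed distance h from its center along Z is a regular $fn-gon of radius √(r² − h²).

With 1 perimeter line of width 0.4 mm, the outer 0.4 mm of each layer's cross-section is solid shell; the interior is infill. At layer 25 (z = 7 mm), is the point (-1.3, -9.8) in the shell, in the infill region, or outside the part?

infill

At z = 7 mm: the r=12 sphere slices to a regular 16-gon of circumradius 10.909 (√(r²−h²) with h=5 from center); the r=7.5 sphere at (9.5, -4) slices to a regular 16-gon of circumradius 7.433 (√(r²−h²) with h=1 from center); Subtracting the remaining from the first: starting from the r=12 sphere, the r=7.5 sphere at (9.5, -4) partially overlaps it — only the 78.55 mm² overlap (of its 169.15 mm²) is removed, clipping the outline — 1 connected region. Overall, the cross-section is a single solid region. The nearest boundary edge runs (-0.00, -10.91)→(-4.17, -10.08); distance from the point to it = 0.83 mm. The point is inside the cross-section and 0.83 mm from the nearest boundary — more than the 0.4 mm shell width (1 × 0.4), so it's in the infill interior.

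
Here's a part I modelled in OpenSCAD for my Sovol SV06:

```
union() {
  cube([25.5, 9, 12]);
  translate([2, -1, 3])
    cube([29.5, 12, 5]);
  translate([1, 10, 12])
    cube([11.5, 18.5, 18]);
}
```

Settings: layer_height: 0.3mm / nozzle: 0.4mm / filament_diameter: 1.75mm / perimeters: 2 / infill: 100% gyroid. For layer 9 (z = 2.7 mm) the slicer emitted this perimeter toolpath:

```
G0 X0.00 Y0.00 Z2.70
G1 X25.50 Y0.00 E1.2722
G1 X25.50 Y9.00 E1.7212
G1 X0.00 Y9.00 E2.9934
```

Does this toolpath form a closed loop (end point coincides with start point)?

Start point (G0): (0.00, 0.00). End point (last G1): the path does not return to the start — open.

no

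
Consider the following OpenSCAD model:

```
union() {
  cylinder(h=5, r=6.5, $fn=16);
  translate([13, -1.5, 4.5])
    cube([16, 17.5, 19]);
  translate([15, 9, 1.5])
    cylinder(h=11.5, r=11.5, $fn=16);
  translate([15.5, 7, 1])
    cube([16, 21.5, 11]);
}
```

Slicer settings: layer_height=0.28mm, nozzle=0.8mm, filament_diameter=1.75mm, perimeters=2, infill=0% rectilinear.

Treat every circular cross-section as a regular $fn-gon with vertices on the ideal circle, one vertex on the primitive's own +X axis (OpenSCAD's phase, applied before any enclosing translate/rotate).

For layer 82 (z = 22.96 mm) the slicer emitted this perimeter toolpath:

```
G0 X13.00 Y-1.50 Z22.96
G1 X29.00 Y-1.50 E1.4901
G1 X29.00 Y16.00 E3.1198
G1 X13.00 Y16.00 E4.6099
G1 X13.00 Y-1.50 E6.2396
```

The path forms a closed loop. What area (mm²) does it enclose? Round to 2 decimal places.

280.00 mm²

Apply the shoelace formula to the sequence of (X, Y) vertices; enclosed area = 280.00 mm².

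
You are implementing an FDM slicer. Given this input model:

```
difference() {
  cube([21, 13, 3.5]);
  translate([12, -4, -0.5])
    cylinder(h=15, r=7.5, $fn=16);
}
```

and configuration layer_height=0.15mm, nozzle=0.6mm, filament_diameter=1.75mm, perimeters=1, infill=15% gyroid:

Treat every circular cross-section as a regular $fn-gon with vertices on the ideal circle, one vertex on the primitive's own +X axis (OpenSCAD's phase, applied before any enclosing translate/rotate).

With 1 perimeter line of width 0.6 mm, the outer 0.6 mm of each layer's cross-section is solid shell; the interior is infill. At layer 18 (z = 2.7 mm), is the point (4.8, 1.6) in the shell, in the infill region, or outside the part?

At z = 2.7 mm: the 21×13 cube contributes its full rectangle; the r=7.5 cylinder at (12, -4) contributes a regular 16-gon of circumradius 7.5; Subtracting the remaining from the first: starting from the 21×13 cube, the r=7.5 cylinder at (12, -4) partially overlaps it — only the 29.89 mm² overlap (of its 172.21 mm²) is removed, clipping the outline — 1 connected region. Overall, the cross-section is a single solid region. The nearest boundary edge runs (5.83, 0.00)→(0.00, 0.00); distance from the point to it = 1.60 mm. The point is inside the cross-section and 1.60 mm from the nearest boundary — more than the 0.6 mm shell width (1 × 0.6), so it's in the infill interior.

infill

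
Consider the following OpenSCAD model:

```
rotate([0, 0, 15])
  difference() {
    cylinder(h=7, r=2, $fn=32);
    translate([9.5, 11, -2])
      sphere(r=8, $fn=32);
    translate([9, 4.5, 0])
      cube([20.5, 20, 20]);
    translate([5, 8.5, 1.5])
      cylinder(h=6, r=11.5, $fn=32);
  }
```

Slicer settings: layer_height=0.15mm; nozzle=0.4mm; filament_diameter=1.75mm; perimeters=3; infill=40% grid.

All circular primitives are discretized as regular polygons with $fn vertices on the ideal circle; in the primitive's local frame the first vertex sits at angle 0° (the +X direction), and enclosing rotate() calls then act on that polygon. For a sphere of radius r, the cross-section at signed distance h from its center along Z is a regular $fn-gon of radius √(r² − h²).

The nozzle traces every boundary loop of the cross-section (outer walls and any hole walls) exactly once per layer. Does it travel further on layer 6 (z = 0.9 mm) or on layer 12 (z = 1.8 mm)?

Layer 6 (z = 0.9): the r=2 cylinder gives a regular 32-gon of circumradius 2 (constant along its height) (perimeter = 2·32·2.000·sin(180°/32) = 12.55 mm); the r=8 sphere at (9.5, 11) contributes a regular 32-gon of circumradius √(8²−2.9²) = 7.456 (perimeter = 2·32·7.456·sin(180°/32) = 46.77 mm); the 20.5×20 cube at (9, 4.5) contributes its full rectangle (perimeter 81.00 mm); the cylinder at (5, 8.5) does not reach this height (z outside [1.5, 7.5]); Subtracting the remaining from the first: starting from the r=2 cylinder, the r=8 sphere at (9.5, 11) misses the remaining region (no effect); the 20.5×20 cube at (9, 4.5) misses the remaining region (no effect) — boundary = 12.55 mm; (rotated 15° about Z; rotation is an isometry so areas/perimeters/island counts are preserved). So its perimeter = 12.55 mm. Layer 12 (z = 1.8): the r=2 cylinder contributes a regular 32-gon of circumradius 2 (perimeter = 2·32·2.000·sin(180°/32) = 12.55 mm); the sphere at (9.5, 11): section is a regular 32-gon, circumradius = √(r²−h²) = √(8²−3.8²) = 7.040 (perimeter = 2·32·7.040·sin(180°/32) = 44.16 mm); the 20.5×20 cube at (9, 4.5) contributes its full rectangle (perimeter 81.00 mm); the r=11.5 cylinder at (5, 8.5) gives a regular 32-gon of circumradius 11.5 (constant along its height) (perimeter = 2·32·11.500·sin(180°/32) = 72.14 mm); Subtracting the remaining from the first: starting from the r=2 cylinder, the r=8 sphere at (9.5, 11) misses the remaining region (no effect); the 20.5×20 cube at (9, 4.5) misses the remaining region (no effect); the r=11.5 cylinder at (5, 8.5) partially overlaps it — only the 11.80 mm² overlap (of its 412.81 mm²) is removed, clipping the outline — boundary = 5.33 mm; (rotated 15° about Z; rotation is an isometry so areas/perimeters/island counts are preserved). So its perimeter = 5.33 mm. Layer 6 is larger (12.55 vs 5.33 mm).

layer 6 (z = 0.9 mm)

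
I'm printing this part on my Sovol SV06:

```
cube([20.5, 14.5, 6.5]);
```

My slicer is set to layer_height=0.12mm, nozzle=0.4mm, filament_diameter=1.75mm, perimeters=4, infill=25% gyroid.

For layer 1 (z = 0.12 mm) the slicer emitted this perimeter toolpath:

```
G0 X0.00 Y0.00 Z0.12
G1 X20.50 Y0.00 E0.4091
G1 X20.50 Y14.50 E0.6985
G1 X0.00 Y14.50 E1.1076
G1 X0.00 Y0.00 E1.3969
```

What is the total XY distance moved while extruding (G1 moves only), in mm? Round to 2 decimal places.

Sum the Euclidean lengths of each G1 segment: total = 70.00 mm.

70.00 mm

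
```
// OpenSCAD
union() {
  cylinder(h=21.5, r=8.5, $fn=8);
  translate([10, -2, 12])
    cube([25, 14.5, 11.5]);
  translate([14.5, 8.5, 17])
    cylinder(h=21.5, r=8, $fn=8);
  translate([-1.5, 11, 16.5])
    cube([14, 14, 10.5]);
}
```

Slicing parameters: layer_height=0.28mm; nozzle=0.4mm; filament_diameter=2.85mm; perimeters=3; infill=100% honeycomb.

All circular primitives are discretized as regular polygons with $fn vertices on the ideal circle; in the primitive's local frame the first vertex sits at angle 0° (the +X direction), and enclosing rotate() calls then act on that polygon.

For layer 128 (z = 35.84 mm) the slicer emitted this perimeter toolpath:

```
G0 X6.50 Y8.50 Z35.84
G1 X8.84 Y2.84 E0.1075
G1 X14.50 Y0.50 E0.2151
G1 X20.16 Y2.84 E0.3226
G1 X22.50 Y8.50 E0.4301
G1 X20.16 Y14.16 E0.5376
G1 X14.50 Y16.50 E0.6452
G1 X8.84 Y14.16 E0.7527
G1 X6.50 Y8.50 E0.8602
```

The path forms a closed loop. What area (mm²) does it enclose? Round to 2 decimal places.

Apply the shoelace formula to the sequence of (X, Y) vertices; enclosed area = 181.12 mm².

181.12 mm²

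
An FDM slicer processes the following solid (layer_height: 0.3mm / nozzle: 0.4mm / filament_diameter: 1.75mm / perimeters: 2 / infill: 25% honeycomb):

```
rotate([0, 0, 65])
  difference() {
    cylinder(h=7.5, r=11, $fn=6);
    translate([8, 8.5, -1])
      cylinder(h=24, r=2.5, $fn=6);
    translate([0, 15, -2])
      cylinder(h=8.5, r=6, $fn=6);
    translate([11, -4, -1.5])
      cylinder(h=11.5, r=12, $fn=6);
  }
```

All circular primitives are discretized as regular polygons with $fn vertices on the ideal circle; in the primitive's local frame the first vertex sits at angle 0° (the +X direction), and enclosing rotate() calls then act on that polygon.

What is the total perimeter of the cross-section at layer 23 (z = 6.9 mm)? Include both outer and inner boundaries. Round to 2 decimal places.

64.41 mm

At z = 6.9 mm: the r=11 cylinder gives a regular 6-gon of circumradius 11 (constant along its height) (perimeter = 2·6·11.000·sin(180°/6) = 66.00 mm); the r=2.5 cylinder at (8, 8.5) contributes a regular 6-gon of circumradius 2.5 (perimeter = 2·6·2.500·sin(180°/6) = 15.00 mm); the cylinder at (0, 15) does not reach this height (z outside [-2, 6.5]); the cylinder at (11, -4): section is a regular 6-gon, circumradius r=12 (perimeter = 2·6·12.000·sin(180°/6) = 72.00 mm); Taking the first minus the rest: starting from the r=11 cylinder, the r=2.5 cylinder at (8, 8.5) partially overlaps it — only the 1.43 mm² overlap (of its 16.24 mm²) is removed, clipping the outline; the r=12 cylinder at (11, -4) partially overlaps it — only the 113.00 mm² overlap (of its 374.12 mm²) is removed, clipping the outline — boundary = 64.41 mm; (whole slice rotated 65° about Z — lengths, areas and connectivity unchanged). Overall, the cross-section is a single solid region. Total boundary length (outer) = 64.41 mm.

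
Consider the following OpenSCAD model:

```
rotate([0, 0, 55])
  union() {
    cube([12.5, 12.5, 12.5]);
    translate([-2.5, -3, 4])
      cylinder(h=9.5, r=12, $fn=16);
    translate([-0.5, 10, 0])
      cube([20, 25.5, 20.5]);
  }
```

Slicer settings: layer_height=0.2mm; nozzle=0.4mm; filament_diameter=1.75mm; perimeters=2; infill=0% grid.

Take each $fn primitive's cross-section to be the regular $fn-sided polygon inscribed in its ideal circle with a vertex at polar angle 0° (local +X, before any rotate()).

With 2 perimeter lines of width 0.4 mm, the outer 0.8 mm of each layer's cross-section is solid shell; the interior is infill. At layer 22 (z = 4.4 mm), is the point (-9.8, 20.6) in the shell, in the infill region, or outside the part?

infill

At z = 4.4 mm: the cube is present — its section is the full 12.5×12.5 rectangle; the r=12 cylinder at (-2.5, -3) contributes a regular 16-gon of circumradius 12; the cube at (-0.5, 10) is present — its section is the full 20×25.5 rectangle; Merging all regions: the regions partially overlap (shared area 84.48 mm²), so overlapping operands fuse into one piece — 1 connected region; (whole slice rotated 55° about Z — lengths, areas and connectivity unchanged). Overall, the cross-section is a single solid region. Undo the 55° rotation: the query point maps to (11.253, 19.843) in the un-rotated model frame. The nearest boundary edge runs (19.50, 35.50)→(19.50, 10.00); distance from the point to it = 8.25 mm. The point is inside the cross-section and 8.25 mm from the nearest boundary — more than the 0.8 mm shell width (2 × 0.4), so it's in the infill interior.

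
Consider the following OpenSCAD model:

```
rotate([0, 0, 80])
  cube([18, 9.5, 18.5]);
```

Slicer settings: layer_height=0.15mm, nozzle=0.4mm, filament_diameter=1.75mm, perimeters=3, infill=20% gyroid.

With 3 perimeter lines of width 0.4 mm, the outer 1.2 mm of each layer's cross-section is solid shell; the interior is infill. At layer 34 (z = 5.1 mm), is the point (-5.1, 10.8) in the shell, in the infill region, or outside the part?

infill

At z = 5.1 mm: the cube (footprint 18×9.5) is included at this height; (whole slice rotated 80° about Z — lengths, areas and connectivity unchanged). Overall, the cross-section is a single solid region. Undo the 80° rotation: the query point maps to (9.750, 6.898) in the un-rotated model frame. The nearest boundary edge runs (18.00, 9.50)→(0.00, 9.50); distance from the point to it = 2.60 mm. The point is inside the cross-section and 2.60 mm from the nearest boundary — more than the 1.2 mm shell width (3 × 0.4), so it's in the infill interior.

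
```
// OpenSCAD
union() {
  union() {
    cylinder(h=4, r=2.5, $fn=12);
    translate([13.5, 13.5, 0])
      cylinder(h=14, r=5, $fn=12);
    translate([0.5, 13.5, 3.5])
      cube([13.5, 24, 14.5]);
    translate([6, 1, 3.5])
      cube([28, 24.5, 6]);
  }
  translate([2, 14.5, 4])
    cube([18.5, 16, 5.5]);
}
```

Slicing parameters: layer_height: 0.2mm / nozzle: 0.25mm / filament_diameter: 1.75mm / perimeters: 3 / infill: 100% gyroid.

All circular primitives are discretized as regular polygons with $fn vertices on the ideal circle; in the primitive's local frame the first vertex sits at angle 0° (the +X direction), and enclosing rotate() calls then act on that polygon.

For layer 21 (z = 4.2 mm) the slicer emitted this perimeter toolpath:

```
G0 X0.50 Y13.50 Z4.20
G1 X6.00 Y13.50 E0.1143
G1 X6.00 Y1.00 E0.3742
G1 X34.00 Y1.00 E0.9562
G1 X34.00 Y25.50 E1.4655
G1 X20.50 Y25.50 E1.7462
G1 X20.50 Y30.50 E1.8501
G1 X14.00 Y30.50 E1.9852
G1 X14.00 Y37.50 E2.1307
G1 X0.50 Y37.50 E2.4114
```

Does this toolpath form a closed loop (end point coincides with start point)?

no

Start point (G0): (0.50, 13.50). End point (last G1): the path does not return to the start — open.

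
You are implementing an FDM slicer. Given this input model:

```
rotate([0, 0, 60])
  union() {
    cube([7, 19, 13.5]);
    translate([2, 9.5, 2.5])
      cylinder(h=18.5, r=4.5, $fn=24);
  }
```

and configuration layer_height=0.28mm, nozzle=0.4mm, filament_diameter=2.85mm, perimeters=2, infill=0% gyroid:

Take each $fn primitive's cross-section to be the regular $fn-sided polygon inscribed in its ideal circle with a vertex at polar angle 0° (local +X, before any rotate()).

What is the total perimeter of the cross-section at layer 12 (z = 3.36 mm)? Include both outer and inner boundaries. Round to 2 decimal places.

53.94 mm

At z = 3.36 mm: the cube is present — its section is the full 7×19 rectangle (perimeter 52.00 mm); the r=4.5 cylinder at (2, 9.5) gives a regular 24-gon of circumradius 4.5 (constant along its height) (perimeter = 2·24·4.500·sin(180°/24) = 28.19 mm); Merging all regions: the regions partially overlap (shared area 48.72 mm²), so the edge portions inside another operand are dropped and the merged outline is re-measured after clipping — boundary = 53.94 mm; (whole slice rotated 60° about Z — lengths, areas and connectivity unchanged). Overall, the cross-section is a single solid region. Total boundary length (outer) = 53.94 mm.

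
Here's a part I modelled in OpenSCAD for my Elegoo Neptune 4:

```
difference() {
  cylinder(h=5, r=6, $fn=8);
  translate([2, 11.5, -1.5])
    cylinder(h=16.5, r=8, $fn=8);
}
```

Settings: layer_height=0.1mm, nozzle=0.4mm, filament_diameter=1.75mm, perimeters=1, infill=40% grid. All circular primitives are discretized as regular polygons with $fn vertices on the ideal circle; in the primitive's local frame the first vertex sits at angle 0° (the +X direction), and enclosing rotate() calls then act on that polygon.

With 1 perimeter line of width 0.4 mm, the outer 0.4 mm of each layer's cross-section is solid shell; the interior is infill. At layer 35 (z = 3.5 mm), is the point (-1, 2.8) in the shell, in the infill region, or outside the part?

At z = 3.5 mm: the cylinder: section is a regular 8-gon, circumradius r=6; the r=8 cylinder at (2, 11.5) contributes a regular 8-gon of circumradius 8; After the difference (first − rest): starting from the r=6 cylinder, the r=8 cylinder at (2, 11.5) partially overlaps it — only the 6.72 mm² overlap (of its 181.02 mm²) is removed, clipping the outline — 1 connected region. Overall, the cross-section is a single solid region. The nearest boundary edge runs (-2.02, 5.16)→(2.00, 3.50); distance from the point to it = 1.79 mm. The point is inside the cross-section and 1.79 mm from the nearest boundary — more than the 0.4 mm shell width (1 × 0.4), so it's in the infill interior.

infill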